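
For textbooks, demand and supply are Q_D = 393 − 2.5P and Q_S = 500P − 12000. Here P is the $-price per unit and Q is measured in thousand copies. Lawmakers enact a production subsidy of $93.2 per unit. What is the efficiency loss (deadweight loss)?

$10803.78 thousand

In inverse form: demand P = 157.2 − 0.4Q, supply P = 24 + 0.002Q.
Competitive equilibrium: 157.2 − 0.4Q = 24 + 0.002Q → Q* = 331.3433, P* = 24.6627.
The subsidy lowers effective supply by 93.2: P = 0.002Q − 69.2.
New quantity: 157.2 − 0.4Q = 0.002Q − 69.2 → Q' = 563.1841.
Overproduction ΔQ = 563.1841 − 331.3433 = 231.8408; wedge = subsidy = 93.2.
The triangle = ½ × 231.8408 × 93.2 = $10803.78 thousand.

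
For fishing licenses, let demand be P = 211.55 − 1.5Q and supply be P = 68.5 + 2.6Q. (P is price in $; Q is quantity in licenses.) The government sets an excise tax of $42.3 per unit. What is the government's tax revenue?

Competitive equilibrium: 211.55 − 1.5Q = 68.5 + 2.6Q → Q* = 34.8902, P* = 159.2146.
With the tax, the buyer price exceeds the seller price by 42.3: (211.55 − 1.5Q) − (68.5 + 2.6Q) = 42.3 → Q' = 24.5732.
Tax revenue = 42.3 × 24.5732 = $1039.45.

$1039.45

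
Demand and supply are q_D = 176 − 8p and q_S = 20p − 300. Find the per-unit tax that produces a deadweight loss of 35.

In inverse form: demand p = 22 − 0.125q, supply p = 15 + 0.05q.
Competitive equilibrium: 22 − 0.125q = 15 + 0.05q → q* = 40, p* = 17.
A tax t gives Δq = t/0.175 and wedge t, so DWL = t²/0.35.
t²/0.35 = 35 → t² = 12.25 → t = 3.5.

3.5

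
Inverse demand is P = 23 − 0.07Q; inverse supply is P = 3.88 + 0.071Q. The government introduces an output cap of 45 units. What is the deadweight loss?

578.73

Competitive equilibrium: 23 − 0.07Q = 3.88 + 0.071Q → Q* = 135.6028, P* = 13.5078.
At Q = 45: demand price = 23 − 0.07·45 = 19.85; supply price = 3.88 + 0.071·45 = 7.075.
ΔQ = 135.6028 − 45 = 90.6028; wedge = 19.85 − 7.075 = 12.775.
Welfare loss = ½ × 90.6028 × 12.775 = 578.73.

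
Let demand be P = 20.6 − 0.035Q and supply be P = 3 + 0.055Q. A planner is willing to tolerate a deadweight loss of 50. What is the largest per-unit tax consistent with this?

Competitive equilibrium: 20.6 − 0.035Q = 3 + 0.055Q → Q* = 195.5556, P* = 13.7556.
A tax t gives ΔQ = t/0.09 and wedge t, so DWL = t²/0.18.
t²/0.18 = 50 → t² = 9 → t = 3.

3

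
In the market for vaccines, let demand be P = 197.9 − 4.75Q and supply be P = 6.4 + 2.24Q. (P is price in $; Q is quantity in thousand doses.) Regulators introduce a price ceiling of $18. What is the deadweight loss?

$1725.22 thousand

Competitive equilibrium: 197.9 − 4.75Q = 6.4 + 2.24Q → Q* = 27.3963, P* = 67.7677.
At the ceiling P = 18, quantity supplied = (18 − 6.4)/2.24 = 5.1786.
Willingness to pay at Q' = 5.1786: 197.9 − 4.75·5.1786 = 173.3017.
ΔQ = 27.3963 − 5.1786 = 22.2177; wedge = 173.3017 − 18 = 155.3017.
The triangle = ½ × 22.2177 × 155.3017 = $1725.22 thousand.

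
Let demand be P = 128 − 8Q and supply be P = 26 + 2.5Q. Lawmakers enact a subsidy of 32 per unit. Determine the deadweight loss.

48.76

Competitive equilibrium: 128 − 8Q = 26 + 2.5Q → Q* = 9.7143, P* = 50.2857.
The subsidy lowers effective supply by 32: P = 2.5Q − 6.
New quantity: 128 − 8Q = 2.5Q − 6 → Q' = 12.7619.
Overproduction ΔQ = 12.7619 − 9.7143 = 3.0476; wedge = subsidy = 32.
Welfare loss = ½ × 3.0476 × 32 = 48.76.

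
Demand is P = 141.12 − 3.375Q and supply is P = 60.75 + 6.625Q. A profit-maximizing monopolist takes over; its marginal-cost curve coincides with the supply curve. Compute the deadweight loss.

Competitive equilibrium: 141.12 − 3.375Q = 60.75 + 6.625Q → Q* = 8.037, P* = 113.9951.
Marginal revenue: MR = 141.12 − 6.75Q. Set MR = MC: 141.12 − 6.75Q = 60.75 + 6.625Q → Q_m = 6.009.
Price P_m = 141.12 − 3.375·6.009 = 120.8396; MC(Q_m) = 60.75 + 6.625·6.009 = 100.5596.
Competitive Q* = 8.037, so ΔQ = 2.028; wedge = 120.8396 − 100.5596 = 20.28.
DWL = ½ × 2.028 × 20.28 = 20.56.

20.56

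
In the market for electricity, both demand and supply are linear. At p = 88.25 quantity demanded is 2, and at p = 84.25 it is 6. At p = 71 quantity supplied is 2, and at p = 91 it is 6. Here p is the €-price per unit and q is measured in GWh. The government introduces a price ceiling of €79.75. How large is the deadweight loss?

€3.80

Demand slope = (84.25 − 88.25)/(6 − 2) = −1, so p = 90.25 − q.
Supply slope = (91 − 71)/(6 − 2) = 5, so p = 61 + 5q.
Competitive equilibrium: 90.25 − q = 61 + 5q → q* = 4.875, p* = 85.375.
At the ceiling p = 79.75, quantity supplied = (79.75 − 61)/5 = 3.75.
Willingness to pay at q' = 3.75: 90.25 − 1·3.75 = 86.5.
Δq = 4.875 − 3.75 = 1.125; wedge = 86.5 − 79.75 = 6.75.
The triangle = ½ × 1.125 × 6.75 = €3.80.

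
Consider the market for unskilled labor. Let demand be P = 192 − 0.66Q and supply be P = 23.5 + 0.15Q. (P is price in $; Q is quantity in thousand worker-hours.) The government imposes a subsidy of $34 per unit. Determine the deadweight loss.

Competitive equilibrium: 192 − 0.66Q = 23.5 + 0.15Q → Q* = 208.0247, P* = 54.7037.
The subsidy lowers effective supply by 34: P = 0.15Q − 10.5.
New quantity: 192 − 0.66Q = 0.15Q − 10.5 → Q' = 250.
Overproduction ΔQ = 250 − 208.0247 = 41.9753; wedge = subsidy = 34.
Deadweight loss = ½ × 41.9753 × 34 = $713.58 thousand.

$713.58 thousand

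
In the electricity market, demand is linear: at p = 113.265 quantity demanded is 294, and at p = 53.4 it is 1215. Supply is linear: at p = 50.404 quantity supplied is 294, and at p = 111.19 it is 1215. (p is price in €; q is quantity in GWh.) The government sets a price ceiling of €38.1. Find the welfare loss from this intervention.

Demand slope = (53.4 − 113.265)/(1215 − 294) = −0.065, so p = 132.375 − 0.065q.
Supply slope = (111.19 − 50.404)/(1215 − 294) = 0.066, so p = 31 + 0.066q.
Competitive equilibrium: 132.375 − 0.065q = 31 + 0.066q → q* = 773.85496, p* = 82.07443.
At the ceiling p = 38.1, quantity supplied = (38.1 − 31)/0.066 = 107.57576.
Willingness to pay at q' = 107.57576: 132.375 − 0.065·107.57576 = 125.38258.
Δq = 773.85496 − 107.57576 = 666.2792; wedge = 125.38258 − 38.1 = 87.28258.
Deadweight loss = ½ × 666.2792 × 87.28258 = €29077.28.

€29077.28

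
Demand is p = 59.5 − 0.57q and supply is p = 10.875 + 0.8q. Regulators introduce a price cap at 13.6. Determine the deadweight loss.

705.24

Competitive equilibrium: 59.5 − 0.57q = 10.875 + 0.8q → q* = 35.4927, p* = 39.26916.
At the ceiling p = 13.6, quantity supplied = (13.6 − 10.875)/0.8 = 3.40625.
Willingness to pay at q' = 3.40625: 59.5 − 0.57·3.40625 = 57.55844.
Δq = 35.4927 − 3.40625 = 32.08645; wedge = 57.55844 − 13.6 = 43.95844.
The triangle = ½ × 32.08645 × 43.95844 = 705.24.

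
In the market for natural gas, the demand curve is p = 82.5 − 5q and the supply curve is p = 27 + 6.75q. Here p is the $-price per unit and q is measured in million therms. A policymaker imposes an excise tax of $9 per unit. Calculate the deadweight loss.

Competitive equilibrium: 82.5 − 5q = 27 + 6.75q → q* = 4.7234, p* = 58.883.
With the tax, the buyer price exceeds the seller price by 9: (82.5 − 5q) − (27 + 6.75q) = 9 → q' = 3.9574.
Δq = 4.7234 − 3.9574 = 0.766; the wedge equals the tax, 9.
Deadweight loss = ½ × 0.766 × 9 = $3.45 million.

$3.45 million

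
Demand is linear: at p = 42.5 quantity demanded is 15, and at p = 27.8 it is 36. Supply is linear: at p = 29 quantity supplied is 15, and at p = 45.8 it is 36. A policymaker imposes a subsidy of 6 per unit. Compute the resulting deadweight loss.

Demand slope = (27.8 − 42.5)/(36 − 15) = −0.7, so p = 53 − 0.7q.
Supply slope = (45.8 − 29)/(36 − 15) = 0.8, so p = 17 + 0.8q.
Competitive equilibrium: 53 − 0.7q = 17 + 0.8q → q* = 24, p* = 36.2.
The subsidy lowers effective supply by 6: p = 11 + 0.8q.
New quantity: 53 − 0.7q = 11 + 0.8q → q' = 28.
Overproduction Δq = 28 − 24 = 4; wedge = subsidy = 6.
Welfare loss = ½ × 4 × 6 = 12.

12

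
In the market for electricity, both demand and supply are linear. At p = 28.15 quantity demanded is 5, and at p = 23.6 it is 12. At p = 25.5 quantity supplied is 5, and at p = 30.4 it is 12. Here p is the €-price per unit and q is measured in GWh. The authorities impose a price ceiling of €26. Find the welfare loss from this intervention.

€1.05

Demand slope = (23.6 − 28.15)/(12 − 5) = −0.65, so p = 31.4 − 0.65q.
Supply slope = (30.4 − 25.5)/(12 − 5) = 0.7, so p = 22 + 0.7q.
Competitive equilibrium: 31.4 − 0.65q = 22 + 0.7q → q* = 6.963, p* = 26.8741.
At the ceiling p = 26, quantity supplied = (26 − 22)/0.7 = 5.7143.
Willingness to pay at q' = 5.7143: 31.4 − 0.65·5.7143 = 27.6857.
Δq = 6.963 − 5.7143 = 1.2487; wedge = 27.6857 − 26 = 1.6857.
Welfare loss = ½ × 1.2487 × 1.6857 = €1.05.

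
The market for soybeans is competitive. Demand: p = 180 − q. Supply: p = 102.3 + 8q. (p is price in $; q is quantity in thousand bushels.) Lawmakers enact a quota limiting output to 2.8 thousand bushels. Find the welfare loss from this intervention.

Competitive equilibrium: 180 − q = 102.3 + 8q → q* = 8.63333, p* = 171.36667.
At q = 2.8: demand price = 180 − 1·2.8 = 177.2; supply price = 102.3 + 8·2.8 = 124.7.
Δq = 8.63333 − 2.8 = 5.83333; wedge = 177.2 − 124.7 = 52.5.
Welfare loss = ½ × 5.83333 × 52.5 = $153.125 thousand.

$153.125 thousand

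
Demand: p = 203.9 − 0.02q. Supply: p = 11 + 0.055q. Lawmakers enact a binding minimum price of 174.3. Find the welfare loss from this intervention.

44717.40

Competitive equilibrium: 203.9 − 0.02q = 11 + 0.055q → q* = 2572, p* = 152.46.
At the floor p = 174.3, quantity demanded = (203.9 − 174.3)/0.02 = 1480.
Sellers' marginal cost at q' = 1480: 11 + 0.055·1480 = 92.4.
Δq = 2572 − 1480 = 1092; wedge = 174.3 − 92.4 = 81.9.
DWL = ½ × 1092 × 81.9 = 44717.40.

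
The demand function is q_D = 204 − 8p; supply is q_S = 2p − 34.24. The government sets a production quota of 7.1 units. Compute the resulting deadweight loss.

In inverse form: demand p = 25.5 − 0.125q, supply p = 17.12 + 0.5q.
Competitive equilibrium: 25.5 − 0.125q = 17.12 + 0.5q → q* = 13.408, p* = 23.824.
At q = 7.1: demand price = 25.5 − 0.125·7.1 = 24.6125; supply price = 17.12 + 0.5·7.1 = 20.67.
Δq = 13.408 − 7.1 = 6.308; wedge = 24.6125 − 20.67 = 3.9425.
Deadweight loss = ½ × 6.308 × 3.9425 = 12.43.

12.43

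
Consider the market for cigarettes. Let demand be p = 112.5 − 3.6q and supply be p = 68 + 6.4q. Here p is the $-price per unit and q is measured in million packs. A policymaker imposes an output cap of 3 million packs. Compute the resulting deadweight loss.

$10.51 million

Competitive equilibrium: 112.5 − 3.6q = 68 + 6.4q → q* = 4.45, p* = 96.48.
At q = 3: demand price = 112.5 − 3.6·3 = 101.7; supply price = 68 + 6.4·3 = 87.2.
Δq = 4.45 − 3 = 1.45; wedge = 101.7 − 87.2 = 14.5.
The triangle = ½ × 1.45 × 14.5 = $10.51 million.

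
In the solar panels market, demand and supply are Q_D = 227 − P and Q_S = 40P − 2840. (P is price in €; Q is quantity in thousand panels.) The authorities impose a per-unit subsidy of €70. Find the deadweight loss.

In inverse form: demand P = 227 − Q, supply P = 71 + 0.025Q.
Competitive equilibrium: 227 − Q = 71 + 0.025Q → Q* = 152.1951, P* = 74.8049.
The subsidy lowers effective supply by 70: P = 1 + 0.025Q.
New quantity: 227 − Q = 1 + 0.025Q → Q' = 220.4878.
Overproduction ΔQ = 220.4878 − 152.1951 = 68.2927; wedge = subsidy = 70.
The triangle = ½ × 68.2927 × 70 = €2390.24 thousand.

€2390.24 thousand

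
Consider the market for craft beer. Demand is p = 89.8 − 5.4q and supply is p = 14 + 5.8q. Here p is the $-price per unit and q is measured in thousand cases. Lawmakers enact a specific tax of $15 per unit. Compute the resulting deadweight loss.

$10.04 thousand

Competitive equilibrium: 89.8 − 5.4q = 14 + 5.8q → q* = 6.7679, p* = 53.2536.
With the tax, the buyer price exceeds the seller price by 15: (89.8 − 5.4q) − (14 + 5.8q) = 15 → q' = 5.4286.
Δq = 6.7679 − 5.4286 = 1.3393; the wedge equals the tax, 15.
The triangle = ½ × 1.3393 × 15 = $10.04 thousand.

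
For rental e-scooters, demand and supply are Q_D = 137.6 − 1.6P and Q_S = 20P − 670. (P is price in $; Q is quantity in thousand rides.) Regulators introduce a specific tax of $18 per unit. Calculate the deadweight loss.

In inverse form: demand P = 86 − 0.625Q, supply P = 33.5 + 0.05Q.
Competitive equilibrium: 86 − 0.625Q = 33.5 + 0.05Q → Q* = 77.7778, P* = 37.3889.
With the tax, the buyer price exceeds the seller price by 18: (86 − 0.625Q) − (33.5 + 0.05Q) = 18 → Q' = 51.1111.
ΔQ = 77.7778 − 51.1111 = 26.6667; the wedge equals the tax, 18.
The triangle = ½ × 26.6667 × 18 = $240 thousand.

$240 thousand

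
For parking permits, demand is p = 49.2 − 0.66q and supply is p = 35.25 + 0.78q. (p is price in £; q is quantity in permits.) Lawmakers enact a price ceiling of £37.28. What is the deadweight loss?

Competitive equilibrium: 49.2 − 0.66q = 35.25 + 0.78q → q* = 9.6875, p* = 42.8063.
At the ceiling p = 37.28, quantity supplied = (37.28 − 35.25)/0.78 = 2.6026.
Willingness to pay at q' = 2.6026: 49.2 − 0.66·2.6026 = 47.4823.
Δq = 9.6875 − 2.6026 = 7.0849; wedge = 47.4823 − 37.28 = 10.2023.
Welfare loss = ½ × 7.0849 × 10.2023 = £36.14.

£36.14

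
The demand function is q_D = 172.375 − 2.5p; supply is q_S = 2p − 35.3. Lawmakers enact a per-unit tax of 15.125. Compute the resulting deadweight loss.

In inverse form: demand p = 68.95 − 0.4q, supply p = 17.65 + 0.5q.
Competitive equilibrium: 68.95 − 0.4q = 17.65 + 0.5q → q* = 57, p* = 46.15.
With the tax, the buyer price exceeds the seller price by 15.125: (68.95 − 0.4q) − (17.65 + 0.5q) = 15.125 → q' = 40.1944.
Δq = 57 − 40.1944 = 16.8056; the wedge equals the tax, 15.125.
Welfare loss = ½ × 16.8056 × 15.125 = 127.09.

127.09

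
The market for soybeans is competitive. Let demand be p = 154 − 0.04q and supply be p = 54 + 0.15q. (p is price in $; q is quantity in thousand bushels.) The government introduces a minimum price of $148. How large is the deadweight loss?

$13453.29 thousand

Competitive equilibrium: 154 − 0.04q = 54 + 0.15q → q* = 526.3158, p* = 132.9474.
At the floor p = 148, quantity demanded = (154 − 148)/0.04 = 150.
Sellers' marginal cost at q' = 150: 54 + 0.15·150 = 76.5.
Δq = 526.3158 − 150 = 376.3158; wedge = 148 − 76.5 = 71.5.
The triangle = ½ × 376.3158 × 71.5 = $13453.29 thousand.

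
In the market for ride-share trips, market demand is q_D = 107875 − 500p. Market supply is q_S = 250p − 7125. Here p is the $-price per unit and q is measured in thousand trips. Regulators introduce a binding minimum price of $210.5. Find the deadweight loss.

$2451020.83 thousand

In inverse form: demand p = 215.75 − 0.002q, supply p = 28.5 + 0.004q.
Competitive equilibrium: 215.75 − 0.002q = 28.5 + 0.004q → q* = 31208.3333, p* = 153.3333.
At the floor p = 210.5, quantity demanded = (215.75 − 210.5)/0.002 = 2625.
Sellers' marginal cost at q' = 2625: 28.5 + 0.004·2625 = 39.
Δq = 31208.3333 − 2625 = 28583.3333; wedge = 210.5 − 39 = 171.5.
The triangle = ½ × 28583.3333 × 171.5 = $2451020.83 thousand.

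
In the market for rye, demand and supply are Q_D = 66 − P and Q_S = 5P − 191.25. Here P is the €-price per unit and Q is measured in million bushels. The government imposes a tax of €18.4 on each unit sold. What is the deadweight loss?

In inverse form: demand P = 66 − Q, supply P = 38.25 + 0.2Q.
Competitive equilibrium: 66 − Q = 38.25 + 0.2Q → Q* = 23.125, P* = 42.875.
With the tax, the buyer price exceeds the seller price by 18.4: (66 − Q) − (38.25 + 0.2Q) = 18.4 → Q' = 7.7917.
ΔQ = 23.125 − 7.7917 = 15.3333; the wedge equals the tax, 18.4.
Deadweight loss = ½ × 15.3333 × 18.4 = €141.07 million.

€141.07 million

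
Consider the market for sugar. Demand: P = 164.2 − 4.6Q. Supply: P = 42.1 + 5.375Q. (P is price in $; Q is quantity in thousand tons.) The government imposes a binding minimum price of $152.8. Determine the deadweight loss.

Competitive equilibrium: 164.2 − 4.6Q = 42.1 + 5.375Q → Q* = 12.2406, P* = 107.89323.
At the floor P = 152.8, quantity demanded = (164.2 − 152.8)/4.6 = 2.47826.
Sellers' marginal cost at Q' = 2.47826: 42.1 + 5.375·2.47826 = 55.42065.
ΔQ = 12.2406 − 2.47826 = 9.76234; wedge = 152.8 − 55.42065 = 97.37935.
Welfare loss = ½ × 9.76234 × 97.37935 = $475.33 thousand.

$475.33 thousand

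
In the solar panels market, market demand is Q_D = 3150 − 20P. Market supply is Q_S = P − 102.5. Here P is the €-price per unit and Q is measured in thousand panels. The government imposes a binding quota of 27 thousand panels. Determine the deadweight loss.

In inverse form: demand P = 157.5 − 0.05Q, supply P = 102.5 + Q.
Competitive equilibrium: 157.5 − 0.05Q = 102.5 + Q → Q* = 52.381, P* = 154.881.
At Q = 27: demand price = 157.5 − 0.05·27 = 156.15; supply price = 102.5 + 1·27 = 129.5.
ΔQ = 52.381 − 27 = 25.381; wedge = 156.15 − 129.5 = 26.65.
The triangle = ½ × 25.381 × 26.65 = €338.20 thousand.

€338.20 thousand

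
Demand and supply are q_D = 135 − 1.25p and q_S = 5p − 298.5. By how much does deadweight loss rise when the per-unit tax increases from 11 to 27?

304

In inverse form: demand p = 108 − 0.8q, supply p = 59.7 + 0.2q.
Competitive equilibrium: 108 − 0.8q = 59.7 + 0.2q → q* = 48.3, p* = 69.36.
For a per-unit tax t: Δq = t/1, so DWL = ½·t·(t/1) = t²/2.
At t = 11: DWL = 60.5. At t = 27: DWL = 364.5.
Increase = 364.5 − 60.5 = 304.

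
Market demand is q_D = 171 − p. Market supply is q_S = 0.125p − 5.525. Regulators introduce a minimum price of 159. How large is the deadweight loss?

In inverse form: demand p = 171 − q, supply p = 44.2 + 8q.
Competitive equilibrium: 171 − q = 44.2 + 8q → q* = 14.0889, p* = 156.9111.
At the floor p = 159, quantity demanded = (171 − 159)/1 = 12.
Sellers' marginal cost at q' = 12: 44.2 + 8·12 = 140.2.
Δq = 14.0889 − 12 = 2.0889; wedge = 159 − 140.2 = 18.8.
Deadweight loss = ½ × 2.0889 × 18.8 = 19.64.

19.64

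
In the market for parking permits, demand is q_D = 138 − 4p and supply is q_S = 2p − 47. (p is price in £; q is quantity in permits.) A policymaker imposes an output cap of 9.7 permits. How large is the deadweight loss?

In inverse form: demand p = 34.5 − 0.25q, supply p = 23.5 + 0.5q.
Competitive equilibrium: 34.5 − 0.25q = 23.5 + 0.5q → q* = 14.6667, p* = 30.8333.
At q = 9.7: demand price = 34.5 − 0.25·9.7 = 32.075; supply price = 23.5 + 0.5·9.7 = 28.35.
Δq = 14.6667 − 9.7 = 4.9667; wedge = 32.075 − 28.35 = 3.725.
Deadweight loss = ½ × 4.9667 × 3.725 = £9.25.

£9.25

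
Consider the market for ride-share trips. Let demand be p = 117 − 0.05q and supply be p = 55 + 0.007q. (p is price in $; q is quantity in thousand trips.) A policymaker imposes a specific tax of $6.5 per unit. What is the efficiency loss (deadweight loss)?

Competitive equilibrium: 117 − 0.05q = 55 + 0.007q → q* = 1087.7193, p* = 62.614.
With the tax, the buyer price exceeds the seller price by 6.5: (117 − 0.05q) − (55 + 0.007q) = 6.5 → q' = 973.6842.
Δq = 1087.7193 − 973.6842 = 114.0351; the wedge equals the tax, 6.5.
The triangle = ½ × 114.0351 × 6.5 = $370.61 thousand.

$370.61 thousand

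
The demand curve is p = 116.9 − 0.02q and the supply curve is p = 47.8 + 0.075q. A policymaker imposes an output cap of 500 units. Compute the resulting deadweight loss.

Competitive equilibrium: 116.9 − 0.02q = 47.8 + 0.075q → q* = 727.3684, p* = 102.3526.
At q = 500: demand price = 116.9 − 0.02·500 = 106.9; supply price = 47.8 + 0.075·500 = 85.3.
Δq = 727.3684 − 500 = 227.3684; wedge = 106.9 − 85.3 = 21.6.
Deadweight loss = ½ × 227.3684 × 21.6 = 2455.58.

2455.58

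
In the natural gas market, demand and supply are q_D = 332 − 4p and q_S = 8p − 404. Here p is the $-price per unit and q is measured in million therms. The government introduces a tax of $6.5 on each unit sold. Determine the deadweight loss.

In inverse form: demand p = 83 − 0.25q, supply p = 50.5 + 0.125q.
Competitive equilibrium: 83 − 0.25q = 50.5 + 0.125q → q* = 86.6667, p* = 61.3333.
With the tax, the buyer price exceeds the seller price by 6.5: (83 − 0.25q) − (50.5 + 0.125q) = 6.5 → q' = 69.3333.
Δq = 86.6667 − 69.3333 = 17.3334; the wedge equals the tax, 6.5.
Deadweight loss = ½ × 17.3334 × 6.5 = $56.33 million.

$56.33 million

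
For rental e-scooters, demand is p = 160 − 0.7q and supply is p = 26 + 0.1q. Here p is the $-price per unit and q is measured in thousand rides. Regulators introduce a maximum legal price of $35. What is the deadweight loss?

Competitive equilibrium: 160 − 0.7q = 26 + 0.1q → q* = 167.5, p* = 42.75.
At the ceiling p = 35, quantity supplied = (35 − 26)/0.1 = 90.
Willingness to pay at q' = 90: 160 − 0.7·90 = 97.
Δq = 167.5 − 90 = 77.5; wedge = 97 − 35 = 62.
Deadweight loss = ½ × 77.5 × 62 = $2402.50 thousand.

$2402.50 thousand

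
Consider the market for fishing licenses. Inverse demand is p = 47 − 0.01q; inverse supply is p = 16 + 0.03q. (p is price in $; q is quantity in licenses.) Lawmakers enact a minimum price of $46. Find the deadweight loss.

Competitive equilibrium: 47 − 0.01q = 16 + 0.03q → q* = 775, p* = 39.25.
At the floor p = 46, quantity demanded = (47 − 46)/0.01 = 100.
Sellers' marginal cost at q' = 100: 16 + 0.03·100 = 19.
Δq = 775 − 100 = 675; wedge = 46 − 19 = 27.
DWL = ½ × 675 × 27 = $9112.50.

$9112.50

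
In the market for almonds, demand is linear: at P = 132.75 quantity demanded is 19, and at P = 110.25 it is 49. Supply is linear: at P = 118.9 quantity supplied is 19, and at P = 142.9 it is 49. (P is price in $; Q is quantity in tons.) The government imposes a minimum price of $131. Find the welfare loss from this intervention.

$33.78

Demand slope = (110.25 − 132.75)/(49 − 19) = −0.75, so P = 147 − 0.75Q.
Supply slope = (142.9 − 118.9)/(49 − 19) = 0.8, so P = 103.7 + 0.8Q.
Competitive equilibrium: 147 − 0.75Q = 103.7 + 0.8Q → Q* = 27.9355, P* = 126.0484.
At the floor P = 131, quantity demanded = (147 − 131)/0.75 = 21.3333.
Sellers' marginal cost at Q' = 21.3333: 103.7 + 0.8·21.3333 = 120.7666.
ΔQ = 27.9355 − 21.3333 = 6.6022; wedge = 131 − 120.7666 = 10.2334.
Deadweight loss = ½ × 6.6022 × 10.2334 = $33.78.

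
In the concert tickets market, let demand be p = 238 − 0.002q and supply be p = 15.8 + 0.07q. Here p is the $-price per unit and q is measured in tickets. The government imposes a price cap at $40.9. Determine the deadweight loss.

Competitive equilibrium: 238 − 0.002q = 15.8 + 0.07q → q* = 3086.11111, p* = 231.82778.
At the ceiling p = 40.9, quantity supplied = (40.9 − 15.8)/0.07 = 358.57143.
Willingness to pay at q' = 358.57143: 238 − 0.002·358.57143 = 237.28286.
Δq = 3086.11111 − 358.57143 = 2727.53968; wedge = 237.28286 − 40.9 = 196.38286.
Welfare loss = ½ × 2727.53968 × 196.38286 = $267821.02.

$267821.02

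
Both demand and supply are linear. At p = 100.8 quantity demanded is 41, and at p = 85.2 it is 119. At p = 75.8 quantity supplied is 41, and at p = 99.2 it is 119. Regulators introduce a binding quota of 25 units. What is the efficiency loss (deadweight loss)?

Demand slope = (85.2 − 100.8)/(119 − 41) = −0.2, so p = 109 − 0.2q.
Supply slope = (99.2 − 75.8)/(119 − 41) = 0.3, so p = 63.5 + 0.3q.
Competitive equilibrium: 109 − 0.2q = 63.5 + 0.3q → q* = 91, p* = 90.8.
At q = 25: demand price = 109 − 0.2·25 = 104; supply price = 63.5 + 0.3·25 = 71.
Δq = 91 − 25 = 66; wedge = 104 − 71 = 33.
The triangle = ½ × 66 × 33 = 1089.

1089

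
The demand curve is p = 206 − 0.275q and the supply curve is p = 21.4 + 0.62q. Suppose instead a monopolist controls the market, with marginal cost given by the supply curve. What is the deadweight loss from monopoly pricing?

Competitive equilibrium: 206 − 0.275q = 21.4 + 0.62q → q* = 206.257, p* = 149.2793.
Marginal revenue: MR = 206 − 0.55q. Set MR = MC: 206 − 0.55q = 21.4 + 0.62q → q_m = 157.7778.
Price p_m = 206 − 0.275·157.7778 = 162.6111; MC(q_m) = 21.4 + 0.62·157.7778 = 119.2222.
Competitive q* = 206.257, so Δq = 48.4792; wedge = 162.6111 − 119.2222 = 43.3889.
Deadweight loss = ½ × 48.4792 × 43.3889 = 1051.73.

1051.73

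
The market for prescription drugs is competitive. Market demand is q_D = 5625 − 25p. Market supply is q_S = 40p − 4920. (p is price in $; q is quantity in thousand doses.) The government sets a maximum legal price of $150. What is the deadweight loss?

In inverse form: demand p = 225 − 0.04q, supply p = 123 + 0.025q.
Competitive equilibrium: 225 − 0.04q = 123 + 0.025q → q* = 1569.2308, p* = 162.2308.
At the ceiling p = 150, quantity supplied = (150 − 123)/0.025 = 1080.
Willingness to pay at q' = 1080: 225 − 0.04·1080 = 181.8.
Δq = 1569.2308 − 1080 = 489.2308; wedge = 181.8 − 150 = 31.8.
Deadweight loss = ½ × 489.2308 × 31.8 = $7778.77 thousand.

$7778.77 thousand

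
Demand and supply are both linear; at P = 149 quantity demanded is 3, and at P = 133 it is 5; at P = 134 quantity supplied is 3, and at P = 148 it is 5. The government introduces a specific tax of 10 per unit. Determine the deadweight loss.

3.33

Demand slope = (133 − 149)/(5 − 3) = −8, so P = 173 − 8Q.
Supply slope = (148 − 134)/(5 − 3) = 7, so P = 113 + 7Q.
Competitive equilibrium: 173 − 8Q = 113 + 7Q → Q* = 4, P* = 141.
With the tax, the buyer price exceeds the seller price by 10: (173 − 8Q) − (113 + 7Q) = 10 → Q' = 3.3333.
ΔQ = 4 − 3.3333 = 0.6667; the wedge equals the tax, 10.
Welfare loss = ½ × 0.6667 × 10 = 3.33.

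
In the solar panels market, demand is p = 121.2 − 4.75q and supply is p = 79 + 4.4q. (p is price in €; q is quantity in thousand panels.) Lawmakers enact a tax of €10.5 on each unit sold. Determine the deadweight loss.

€6.02 thousand

Competitive equilibrium: 121.2 − 4.75q = 79 + 4.4q → q* = 4.612, p* = 99.2929.
With the tax, the buyer price exceeds the seller price by 10.5: (121.2 − 4.75q) − (79 + 4.4q) = 10.5 → q' = 3.4645.
Δq = 4.612 − 3.4645 = 1.1475; the wedge equals the tax, 10.5.
The triangle = ½ × 1.1475 × 10.5 = €6.02 thousand.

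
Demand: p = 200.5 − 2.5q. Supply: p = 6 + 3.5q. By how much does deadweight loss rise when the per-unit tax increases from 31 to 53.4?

Competitive equilibrium: 200.5 − 2.5q = 6 + 3.5q → q* = 32.4167, p* = 119.4583.
For a per-unit tax t: Δq = t/6, so DWL = ½·t·(t/6) = t²/12.
At t = 31: DWL = 80.083. At t = 53.4: DWL = 237.63.
Increase = 237.63 − 80.083 = 157.55.

157.55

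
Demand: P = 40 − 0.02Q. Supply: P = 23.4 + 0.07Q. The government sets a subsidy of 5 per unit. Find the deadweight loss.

138.89

Competitive equilibrium: 40 − 0.02Q = 23.4 + 0.07Q → Q* = 184.4444, P* = 36.3111.
The subsidy lowers effective supply by 5: P = 18.4 + 0.07Q.
New quantity: 40 − 0.02Q = 18.4 + 0.07Q → Q' = 240.
Overproduction ΔQ = 240 − 184.4444 = 55.5556; wedge = subsidy = 5.
Deadweight loss = ½ × 55.5556 × 5 = 138.89.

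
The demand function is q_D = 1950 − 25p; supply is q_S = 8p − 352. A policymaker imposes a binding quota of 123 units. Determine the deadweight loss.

In inverse form: demand p = 78 − 0.04q, supply p = 44 + 0.125q.
Competitive equilibrium: 78 − 0.04q = 44 + 0.125q → q* = 206.0606, p* = 69.7576.
At q = 123: demand price = 78 − 0.04·123 = 73.08; supply price = 44 + 0.125·123 = 59.375.
Δq = 206.0606 − 123 = 83.0606; wedge = 73.08 − 59.375 = 13.705.
DWL = ½ × 83.0606 × 13.705 = 569.17.

569.17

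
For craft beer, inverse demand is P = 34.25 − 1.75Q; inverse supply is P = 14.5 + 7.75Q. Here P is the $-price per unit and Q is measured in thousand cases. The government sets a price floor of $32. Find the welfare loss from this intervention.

$2.99 thousand

Competitive equilibrium: 34.25 − 1.75Q = 14.5 + 7.75Q → Q* = 2.0789, P* = 30.6118.
At the floor P = 32, quantity demanded = (34.25 − 32)/1.75 = 1.2857.
Sellers' marginal cost at Q' = 1.2857: 14.5 + 7.75·1.2857 = 24.4642.
ΔQ = 2.0789 − 1.2857 = 0.7932; wedge = 32 − 24.4642 = 7.5358.
Deadweight loss = ½ × 0.7932 × 7.5358 = $2.99 thousand.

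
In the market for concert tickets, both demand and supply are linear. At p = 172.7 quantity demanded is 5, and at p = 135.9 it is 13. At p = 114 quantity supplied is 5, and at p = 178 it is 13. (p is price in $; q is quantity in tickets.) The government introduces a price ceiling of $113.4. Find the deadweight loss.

$141.17

Demand slope = (135.9 − 172.7)/(13 − 5) = −4.6, so p = 195.7 − 4.6q.
Supply slope = (178 − 114)/(13 − 5) = 8, so p = 74 + 8q.
Competitive equilibrium: 195.7 − 4.6q = 74 + 8q → q* = 9.6587, p* = 151.2698.
At the ceiling p = 113.4, quantity supplied = (113.4 − 74)/8 = 4.925.
Willingness to pay at q' = 4.925: 195.7 − 4.6·4.925 = 173.045.
Δq = 9.6587 − 4.925 = 4.7337; wedge = 173.045 − 113.4 = 59.645.
The triangle = ½ × 4.7337 × 59.645 = $141.17.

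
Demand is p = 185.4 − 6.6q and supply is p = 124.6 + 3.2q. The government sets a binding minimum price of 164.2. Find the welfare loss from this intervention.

43.86

Competitive equilibrium: 185.4 − 6.6q = 124.6 + 3.2q → q* = 6.2041, p* = 144.4531.
At the floor p = 164.2, quantity demanded = (185.4 − 164.2)/6.6 = 3.2121.
Sellers' marginal cost at q' = 3.2121: 124.6 + 3.2·3.2121 = 134.8787.
Δq = 6.2041 − 3.2121 = 2.992; wedge = 164.2 − 134.8787 = 29.3213.
The triangle = ½ × 2.992 × 29.3213 = 43.86.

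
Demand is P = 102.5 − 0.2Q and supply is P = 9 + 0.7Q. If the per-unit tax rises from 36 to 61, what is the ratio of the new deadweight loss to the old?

2.871

Competitive equilibrium: 102.5 − 0.2Q = 9 + 0.7Q → Q* = 103.8889, P* = 81.7222.
For a per-unit tax t: ΔQ = t/0.9, so DWL = ½·t·(t/0.9) = t²/1.8.
At t = 36: DWL = 720. At t = 61: DWL = 2067.222.
Ratio = (61/36)² = 2.871.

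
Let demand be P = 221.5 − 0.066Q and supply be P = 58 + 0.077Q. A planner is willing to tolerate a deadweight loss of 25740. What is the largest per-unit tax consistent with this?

Competitive equilibrium: 221.5 − 0.066Q = 58 + 0.077Q → Q* = 1143.3566, P* = 146.0385.
A tax t gives ΔQ = t/0.143 and wedge t, so DWL = t²/0.286.
t²/0.286 = 25740 → t² = 7361.64 → t = 85.8.

85.8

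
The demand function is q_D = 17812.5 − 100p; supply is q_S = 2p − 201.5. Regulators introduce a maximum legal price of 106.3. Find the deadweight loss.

In inverse form: demand p = 178.125 − 0.01q, supply p = 100.75 + 0.5q.
Competitive equilibrium: 178.125 − 0.01q = 100.75 + 0.5q → q* = 151.7157, p* = 176.6078.
At the ceiling p = 106.3, quantity supplied = (106.3 − 100.75)/0.5 = 11.1.
Willingness to pay at q' = 11.1: 178.125 − 0.01·11.1 = 178.014.
Δq = 151.7157 − 11.1 = 140.6157; wedge = 178.014 − 106.3 = 71.714.
Welfare loss = ½ × 140.6157 × 71.714 = 5042.06.

5042.06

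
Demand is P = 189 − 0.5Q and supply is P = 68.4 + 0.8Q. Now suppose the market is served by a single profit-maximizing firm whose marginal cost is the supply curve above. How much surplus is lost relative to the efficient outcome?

Competitive equilibrium: 189 − 0.5Q = 68.4 + 0.8Q → Q* = 92.7692, P* = 142.6154.
Marginal revenue: MR = 189 − Q. Set MR = MC: 189 − Q = 68.4 + 0.8Q → Q_m = 67.
Price P_m = 189 − 0.5·67 = 155.5; MC(Q_m) = 68.4 + 0.8·67 = 122.
Competitive Q* = 92.7692, so ΔQ = 25.7692; wedge = 155.5 − 122 = 33.5.
The triangle = ½ × 25.7692 × 33.5 = 431.63.

431.63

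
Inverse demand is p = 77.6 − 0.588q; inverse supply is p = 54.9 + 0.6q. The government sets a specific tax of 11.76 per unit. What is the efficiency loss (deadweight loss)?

58.21

Competitive equilibrium: 77.6 − 0.588q = 54.9 + 0.6q → q* = 19.1077, p* = 66.3646.
With the tax, the buyer price exceeds the seller price by 11.76: (77.6 − 0.588q) − (54.9 + 0.6q) = 11.76 → q' = 9.2088.
Δq = 19.1077 − 9.2088 = 9.8989; the wedge equals the tax, 11.76.
The triangle = ½ × 9.8989 × 11.76 = 58.21.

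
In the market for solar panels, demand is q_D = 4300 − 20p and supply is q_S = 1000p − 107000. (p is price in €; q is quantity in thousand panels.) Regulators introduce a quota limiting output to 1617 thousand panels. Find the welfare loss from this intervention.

In inverse form: demand p = 215 − 0.05q, supply p = 107 + 0.001q.
Competitive equilibrium: 215 − 0.05q = 107 + 0.001q → q* = 2117.6471, p* = 109.1176.
At q = 1617: demand price = 215 − 0.05·1617 = 134.15; supply price = 107 + 0.001·1617 = 108.617.
Δq = 2117.6471 − 1617 = 500.6471; wedge = 134.15 − 108.617 = 25.533.
Welfare loss = ½ × 500.6471 × 25.533 = €6391.51 thousand.

€6391.51 thousand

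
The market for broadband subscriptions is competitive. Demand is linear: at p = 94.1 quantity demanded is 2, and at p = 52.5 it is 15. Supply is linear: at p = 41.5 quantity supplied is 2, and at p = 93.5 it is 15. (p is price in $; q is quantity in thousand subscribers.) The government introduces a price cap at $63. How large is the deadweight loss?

$13.42 thousand

Demand slope = (52.5 − 94.1)/(15 − 2) = −3.2, so p = 100.5 − 3.2q.
Supply slope = (93.5 − 41.5)/(15 − 2) = 4, so p = 33.5 + 4q.
Competitive equilibrium: 100.5 − 3.2q = 33.5 + 4q → q* = 9.3056, p* = 70.7222.
At the ceiling p = 63, quantity supplied = (63 − 33.5)/4 = 7.375.
Willingness to pay at q' = 7.375: 100.5 − 3.2·7.375 = 76.9.
Δq = 9.3056 − 7.375 = 1.9306; wedge = 76.9 − 63 = 13.9.
DWL = ½ × 1.9306 × 13.9 = $13.42 thousand.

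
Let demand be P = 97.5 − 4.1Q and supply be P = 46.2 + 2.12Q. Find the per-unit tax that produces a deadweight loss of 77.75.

Competitive equilibrium: 97.5 − 4.1Q = 46.2 + 2.12Q → Q* = 8.2476, P* = 63.6849.
A tax t gives ΔQ = t/6.22 and wedge t, so DWL = t²/12.44.
t²/12.44 = 77.75 → t² = 967.21 → t = 31.1.

31.1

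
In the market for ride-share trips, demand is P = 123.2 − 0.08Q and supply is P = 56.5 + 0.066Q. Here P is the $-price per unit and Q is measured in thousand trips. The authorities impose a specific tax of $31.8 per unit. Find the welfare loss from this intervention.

Competitive equilibrium: 123.2 − 0.08Q = 56.5 + 0.066Q → Q* = 456.8493, P* = 86.6521.
With the tax, the buyer price exceeds the seller price by 31.8: (123.2 − 0.08Q) − (56.5 + 0.066Q) = 31.8 → Q' = 239.0411.
ΔQ = 456.8493 − 239.0411 = 217.8082; the wedge equals the tax, 31.8.
Welfare loss = ½ × 217.8082 × 31.8 = $3463.15 thousand.

$3463.15 thousand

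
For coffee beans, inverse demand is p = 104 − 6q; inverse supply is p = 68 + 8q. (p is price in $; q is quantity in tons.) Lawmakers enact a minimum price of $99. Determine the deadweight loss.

Competitive equilibrium: 104 − 6q = 68 + 8q → q* = 2.5714, p* = 88.5714.
At the floor p = 99, quantity demanded = (104 − 99)/6 = 0.8333.
Sellers' marginal cost at q' = 0.8333: 68 + 8·0.8333 = 74.6664.
Δq = 2.5714 − 0.8333 = 1.7381; wedge = 99 − 74.6664 = 24.3336.
The triangle = ½ × 1.7381 × 24.3336 = $21.15.

$21.15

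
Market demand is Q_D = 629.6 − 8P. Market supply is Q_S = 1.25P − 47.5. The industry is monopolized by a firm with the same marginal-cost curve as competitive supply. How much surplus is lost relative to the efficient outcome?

In inverse form: demand P = 78.7 − 0.125Q, supply P = 38 + 0.8Q.
Competitive equilibrium: 78.7 − 0.125Q = 38 + 0.8Q → Q* = 44, P* = 73.2.
Marginal revenue: MR = 78.7 − 0.25Q. Set MR = MC: 78.7 − 0.25Q = 38 + 0.8Q → Q_m = 38.7619.
Price P_m = 78.7 − 0.125·38.7619 = 73.8548; MC(Q_m) = 38 + 0.8·38.7619 = 69.0095.
Competitive Q* = 44, so ΔQ = 5.2381; wedge = 73.8548 − 69.0095 = 4.8453.
Welfare loss = ½ × 5.2381 × 4.8453 = 12.69.

12.69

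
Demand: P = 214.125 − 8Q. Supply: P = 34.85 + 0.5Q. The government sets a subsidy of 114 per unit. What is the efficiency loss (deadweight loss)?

Competitive equilibrium: 214.125 − 8Q = 34.85 + 0.5Q → Q* = 21.0912, P* = 45.3956.
The subsidy lowers effective supply by 114: P = 0.5Q − 79.15.
New quantity: 214.125 − 8Q = 0.5Q − 79.15 → Q' = 34.5029.
Overproduction ΔQ = 34.5029 − 21.0912 = 13.4117; wedge = subsidy = 114.
Deadweight loss = ½ × 13.4117 × 114 = 764.47.

764.47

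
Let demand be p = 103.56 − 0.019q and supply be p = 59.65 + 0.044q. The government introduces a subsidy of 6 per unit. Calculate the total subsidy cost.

Competitive equilibrium: 103.56 − 0.019q = 59.65 + 0.044q → q* = 696.9841, p* = 90.3173.
The subsidy lowers effective supply by 6: p = 53.65 + 0.044q.
New quantity: 103.56 − 0.019q = 53.65 + 0.044q → q' = 792.2222.
Total subsidy cost = 6 × 792.2222 = 4753.33.

4753.33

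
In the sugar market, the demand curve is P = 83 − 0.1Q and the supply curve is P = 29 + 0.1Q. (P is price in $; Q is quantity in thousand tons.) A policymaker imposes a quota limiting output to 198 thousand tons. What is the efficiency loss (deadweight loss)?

$518.40 thousand

Competitive equilibrium: 83 − 0.1Q = 29 + 0.1Q → Q* = 270, P* = 56.
At Q = 198: demand price = 83 − 0.1·198 = 63.2; supply price = 29 + 0.1·198 = 48.8.
ΔQ = 270 − 198 = 72; wedge = 63.2 − 48.8 = 14.4.
The triangle = ½ × 72 × 14.4 = $518.40 thousand.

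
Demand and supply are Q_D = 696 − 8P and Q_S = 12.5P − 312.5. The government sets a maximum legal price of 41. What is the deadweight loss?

In inverse form: demand P = 87 − 0.125Q, supply P = 25 + 0.08Q.
Competitive equilibrium: 87 − 0.125Q = 25 + 0.08Q → Q* = 302.439, P* = 49.1951.
At the ceiling P = 41, quantity supplied = (41 − 25)/0.08 = 200.
Willingness to pay at Q' = 200: 87 − 0.125·200 = 62.
ΔQ = 302.439 − 200 = 102.439; wedge = 62 − 41 = 21.
DWL = ½ × 102.439 × 21 = 1075.61.

1075.61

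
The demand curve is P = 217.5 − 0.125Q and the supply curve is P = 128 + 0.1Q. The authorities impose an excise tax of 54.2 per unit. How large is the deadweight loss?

Competitive equilibrium: 217.5 − 0.125Q = 128 + 0.1Q → Q* = 397.7778, P* = 167.7778.
With the tax, the buyer price exceeds the seller price by 54.2: (217.5 − 0.125Q) − (128 + 0.1Q) = 54.2 → Q' = 156.8889.
ΔQ = 397.7778 − 156.8889 = 240.8889; the wedge equals the tax, 54.2.
Deadweight loss = ½ × 240.8889 × 54.2 = 6528.09.

6528.09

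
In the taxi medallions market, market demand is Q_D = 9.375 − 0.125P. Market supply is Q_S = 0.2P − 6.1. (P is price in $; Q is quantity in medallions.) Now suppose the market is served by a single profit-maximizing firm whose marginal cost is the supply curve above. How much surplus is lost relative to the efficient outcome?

In inverse form: demand P = 75 − 8Q, supply P = 30.5 + 5Q.
Competitive equilibrium: 75 − 8Q = 30.5 + 5Q → Q* = 3.4231, P* = 47.6154.
Marginal revenue: MR = 75 − 16Q. Set MR = MC: 75 − 16Q = 30.5 + 5Q → Q_m = 2.119.
Price P_m = 75 − 8·2.119 = 58.048; MC(Q_m) = 30.5 + 5·2.119 = 41.095.
Competitive Q* = 3.4231, so ΔQ = 1.3041; wedge = 58.048 − 41.095 = 16.953.
Deadweight loss = ½ × 1.3041 × 16.953 = $11.05.

$11.05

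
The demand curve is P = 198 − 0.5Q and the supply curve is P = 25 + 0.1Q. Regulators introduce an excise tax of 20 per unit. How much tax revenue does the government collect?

Competitive equilibrium: 198 − 0.5Q = 25 + 0.1Q → Q* = 288.3333, P* = 53.8333.
With the tax, the buyer price exceeds the seller price by 20: (198 − 0.5Q) − (25 + 0.1Q) = 20 → Q' = 255.
Tax revenue = 20 × 255 = 5100.

5100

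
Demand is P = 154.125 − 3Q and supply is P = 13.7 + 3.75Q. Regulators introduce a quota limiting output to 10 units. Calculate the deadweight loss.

393.93

Competitive equilibrium: 154.125 − 3Q = 13.7 + 3.75Q → Q* = 20.8037, P* = 91.7139.
At Q = 10: demand price = 154.125 − 3·10 = 124.125; supply price = 13.7 + 3.75·10 = 51.2.
ΔQ = 20.8037 − 10 = 10.8037; wedge = 124.125 − 51.2 = 72.925.
Welfare loss = ½ × 10.8037 × 72.925 = 393.93.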